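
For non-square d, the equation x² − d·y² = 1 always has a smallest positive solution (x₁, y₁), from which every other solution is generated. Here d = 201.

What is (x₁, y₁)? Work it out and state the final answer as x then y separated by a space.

515095 36332

√201 → a₀=14, period (5,1,1,1,2,…,1,5,28); ℓ=14 even so k=13
i=0: a=14 ⇒ p=14, q=1
…
i=3: a=1 ⇒ p=156, q=11
i=4: a=1 ⇒ p=241, q=17
…
i=7: a=8 ⇒ p=7670, q=541
i=8: a=1 ⇒ p=8549, q=603
i=9: a=2 ⇒ p=24768, q=1747
…
i=11: a=1 ⇒ p=58085, q=4097
i=12: a=1 ⇒ p=91402, q=6447
i=13: a=5 ⇒ p=515095, q=36332
fundamental: x₁=515095, y₁=36332  (since 265322859025 − 201·1320014224 = 1)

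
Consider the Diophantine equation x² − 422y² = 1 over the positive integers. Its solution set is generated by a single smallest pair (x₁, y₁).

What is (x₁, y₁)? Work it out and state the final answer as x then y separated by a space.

[20; 1,1,5,2,1,…,1,1,40] for √422; ℓ=14 ⇒ convergent index 13
a_0=20:  p_0=20·1+0=20,  q_0=20·0+1=1
a_1=1:  p_1=1·20+1=21,  q_1=1·1+0=1
a_2=1:  p_2=1·21+20=41,  q_2=1·1+1=2
a_3=5:  p_3=5·41+21=226,  q_3=5·2+1=11
a_4=2:  p_4=2·226+41=493,  q_4=2·11+2=24
a_5=1:  p_5=1·493+226=719,  q_5=1·24+11=35
…
a_8=3:  p_8=3·53719+2650=163807,  q_8=3·2615+129=7974
a_9=1:  p_9=1·163807+53719=217526,  q_9=1·7974+2615=10589
a_10=2:  p_10=2·217526+163807=598859,  q_10=2·10589+7974=29152
a_11=5:  p_11=5·598859+217526=3211821,  q_11=5·29152+10589=156349
a_12=1:  p_12=1·3211821+598859=3810680,  q_12=1·156349+29152=185501
a_13=1:  p_13=1·3810680+3211821=7022501,  q_13=1·185501+156349=341850
→ (7022501, 341850).  Check: 7022501²=49315520295001, 422·341850²=49315520295000, difference 1.

7022501 341850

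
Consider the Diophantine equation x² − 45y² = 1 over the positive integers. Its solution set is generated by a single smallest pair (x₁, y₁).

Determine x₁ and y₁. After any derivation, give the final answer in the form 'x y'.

d=45: √d = [6; 1,2,2,2,1,12] (ℓ=6, even), read p_5/q_5
i=0: a=6 ⇒ p=6, q=1
…
i=3: a=2 ⇒ p=47, q=7
i=4: a=2 ⇒ p=114, q=17
i=5: a=1 ⇒ p=161, q=24
fundamental: x₁=161, y₁=24  (since 25921 − 45·576 = 1)

161 24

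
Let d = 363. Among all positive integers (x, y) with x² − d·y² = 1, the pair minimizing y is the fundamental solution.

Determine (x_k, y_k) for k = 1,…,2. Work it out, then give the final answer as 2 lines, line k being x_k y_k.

362 19
262087 13756

d=363: √d = [19; 19,38] (ℓ=2, even), read p_1/q_1
i=0: a=19 ⇒ p=19, q=1
i=1: a=19 ⇒ p=362, q=19
(x₁, y₁) = (362, 19);  362² − 363·19² = 1 ✓
(362+19√363)^2 = 262087 + 13756√363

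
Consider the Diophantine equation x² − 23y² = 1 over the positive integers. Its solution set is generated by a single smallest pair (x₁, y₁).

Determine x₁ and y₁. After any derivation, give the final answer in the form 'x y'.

√23 = [4; 1,3,1,8, …], period ℓ=4 (even) → k=3
k=0  a_k=4  p_k/q_k = 4/1
…
k=2  a_k=3  p_k/q_k = 19/4
k=3  a_k=1  p_k/q_k = 24/5
fundamental: x₁=24, y₁=5  (since 576 − 23·25 = 1)

24 5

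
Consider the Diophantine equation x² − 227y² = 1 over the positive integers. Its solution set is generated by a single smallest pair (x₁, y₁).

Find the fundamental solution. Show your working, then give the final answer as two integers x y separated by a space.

226 15

d=227: √d = [15; 15,30] (ℓ=2, even), read p_1/q_1
a_0=15:  p_0=15·1+0=15,  q_0=15·0+1=1
a_1=15:  p_1=15·15+1=226,  q_1=15·1+0=15
fundamental: x₁=226, y₁=15  (since 51076 − 227·225 = 1)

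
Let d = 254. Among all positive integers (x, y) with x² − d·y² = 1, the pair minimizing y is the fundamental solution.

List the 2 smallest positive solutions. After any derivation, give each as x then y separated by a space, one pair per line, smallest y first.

255 16
130049 8160

√254 = [15; 1,14,1,30, …], period ℓ=4 (even) → k=3
k=0  a_k=15  p_k/q_k = 15/1
k=1  a_k=1  p_k/q_k = 16/1
k=2  a_k=14  p_k/q_k = 239/15
k=3  a_k=1  p_k/q_k = 255/16
fundamental: x₁=255, y₁=16  (since 65025 − 254·256 = 1)
(255+16√254)^2 = 130049 + 8160√254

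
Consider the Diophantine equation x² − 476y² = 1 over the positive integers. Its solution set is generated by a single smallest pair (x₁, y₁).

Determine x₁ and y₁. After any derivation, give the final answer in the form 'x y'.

√476 = [21; 1,4,2,10,2,4,1,42, …], period ℓ=8 (even) → k=7
a_0=21:  p_0=21·1+0=21,  q_0=21·0+1=1
…
a_5=2:  p_5=2·2509+240=5258,  q_5=2·115+11=241
a_6=4:  p_6=4·5258+2509=23541,  q_6=4·241+115=1079
a_7=1:  p_7=1·23541+5258=28799,  q_7=1·1079+241=1320
(x₁, y₁) = (28799, 1320);  28799² − 476·1320² = 1 ✓

28799 1320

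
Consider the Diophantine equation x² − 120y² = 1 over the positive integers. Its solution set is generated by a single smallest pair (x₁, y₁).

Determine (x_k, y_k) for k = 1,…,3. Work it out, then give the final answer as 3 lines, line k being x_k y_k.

11 1
241 22
5291 483

√120 = [10; 1,20, …], period ℓ=2 (even) → k=1
a_0=10:  p_0=10·1+0=10,  q_0=10·0+1=1
a_1=1:  p_1=1·10+1=11,  q_1=1·1+0=1
fundamental: x₁=11, y₁=1  (since 121 − 120·1 = 1)
n=2: (11,1)∘(11,1) = (11·11+120·1·1, 11·1+1·11) = (241,22)
n=3: (241,22)∘(11,1) = (11·241+120·1·22, 11·22+1·241) = (5291,483)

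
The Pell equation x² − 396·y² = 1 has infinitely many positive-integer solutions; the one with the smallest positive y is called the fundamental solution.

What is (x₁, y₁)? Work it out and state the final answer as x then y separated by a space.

√396 → a₀=19, period (1,8,1,38); ℓ=4 even so k=3
a_0=19:  p_0=19·1+0=19,  q_0=19·0+1=1
a_1=1:  p_1=1·19+1=20,  q_1=1·1+0=1
a_2=8:  p_2=8·20+19=179,  q_2=8·1+1=9
a_3=1:  p_3=1·179+20=199,  q_3=1·9+1=10
(x₁, y₁) = (199, 10);  199² − 396·10² = 1 ✓

199 10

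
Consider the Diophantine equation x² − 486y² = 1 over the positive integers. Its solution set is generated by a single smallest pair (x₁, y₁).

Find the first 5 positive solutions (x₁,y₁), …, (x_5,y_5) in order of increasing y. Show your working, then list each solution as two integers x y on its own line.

485 22
470449 21340
456335045 20699778
442644523201 20078763320
429364731169925 19476379720622

d=486: √d = [22; 22,44] (ℓ=2, even), read p_1/q_1
k=0  a_k=22  p_k/q_k = 22/1
k=1  a_k=22  p_k/q_k = 485/22
→ (485, 22).  Check: 485²=235225, 486·22²=235224, difference 1.
k=2:  x_2 = 485·485+486·22·22 = 470449,  y_2 = 485·22+22·485 = 21340
k=3:  x_3 = 485·470449+486·22·21340 = 456335045,  y_3 = 485·21340+22·470449 = 20699778
k=4:  x_4 = 485·456335045+486·22·20699778 = 442644523201,  y_4 = 485·20699778+22·456335045 = 20078763320
k=5:  x_5 = 485·442644523201+486·22·20078763320 = 429364731169925,  y_5 = 485·20078763320+22·442644523201 = 19476379720622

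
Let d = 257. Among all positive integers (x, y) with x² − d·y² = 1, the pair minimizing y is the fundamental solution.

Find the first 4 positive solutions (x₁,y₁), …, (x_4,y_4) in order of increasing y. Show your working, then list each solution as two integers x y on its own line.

[16; 32] for √257; ℓ=1 ⇒ convergent index 1
step 0: (16, 1)  from 16·(1,0) + (0,1)
step 1: (513, 32)  from 32·(16,1) + (1,0)
(x₁, y₁) = (513, 32);  513² − 257·32² = 1 ✓
k=2:  x_2 = 513·513+257·32·32 = 526337,  y_2 = 513·32+32·513 = 32832
k=3:  x_3 = 513·526337+257·32·32832 = 540021249,  y_3 = 513·32832+32·526337 = 33685600
k=4:  x_4 = 513·540021249+257·32·33685600 = 554061275137,  y_4 = 513·33685600+32·540021249 = 34561392768

513 32
526337 32832
540021249 33685600
554061275137 34561392768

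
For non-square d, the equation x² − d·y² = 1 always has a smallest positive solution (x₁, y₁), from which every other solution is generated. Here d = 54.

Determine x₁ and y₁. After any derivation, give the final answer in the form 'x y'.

485 66

√54 → a₀=7, period (2,1,6,1,2,14); ℓ=6 even so k=5
step 0: (7, 1)  from 7·(1,0) + (0,1)
step 1: (15, 2)  from 2·(7,1) + (1,0)
step 2: (22, 3)  from 1·(15,2) + (7,1)
…
step 4: (169, 23)  from 1·(147,20) + (22,3)
step 5: (485, 66)  from 2·(169,23) + (147,20)
→ (485, 66).  Check: 485²=235225, 54·66²=235224, difference 1.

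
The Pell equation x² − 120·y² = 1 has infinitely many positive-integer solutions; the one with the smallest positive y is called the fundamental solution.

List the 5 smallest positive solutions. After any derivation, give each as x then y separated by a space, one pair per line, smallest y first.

11 1
241 22
5291 483
116161 10604
2550251 232805

√120 = [10; 1,20, …], period ℓ=2 (even) → k=1
step 0: (10, 1)  from 10·(1,0) + (0,1)
step 1: (11, 1)  from 1·(10,1) + (1,0)
(x₁, y₁) = (11, 1);  11² − 120·1² = 1 ✓
n=2: (11,1)∘(11,1) = (11·11+120·1·1, 11·1+1·11) = (241,22)
n=3: (241,22)∘(11,1) = (11·241+120·1·22, 11·22+1·241) = (5291,483)
n=4: (5291,483)∘(11,1) = (11·5291+120·1·483, 11·483+1·5291) = (116161,10604)
n=5: (116161,10604)∘(11,1) = (11·116161+120·1·10604, 11·10604+1·116161) = (2550251,232805)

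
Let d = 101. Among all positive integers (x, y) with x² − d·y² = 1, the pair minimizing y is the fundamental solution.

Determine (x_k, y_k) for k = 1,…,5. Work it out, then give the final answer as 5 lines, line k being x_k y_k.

d=101: √d = [10; 20] (ℓ=1, odd), read p_1/q_1
a_0=10:  p_0=10·1+0=10,  q_0=10·0+1=1
a_1=20:  p_1=20·10+1=201,  q_1=20·1+0=20
→ (201, 20).  Check: 201²=40401, 101·20²=40400, difference 1.
n=2: (201,20)∘(201,20) = (201·201+101·20·20, 201·20+20·201) = (80801,8040)
n=3: (80801,8040)∘(201,20) = (201·80801+101·20·8040, 201·8040+20·80801) = (32481801,3232060)
n=4: (32481801,3232060)∘(201,20) = (201·32481801+101·20·3232060, 201·3232060+20·32481801) = (13057603201,1299280080)
n=5: (13057603201,1299280080)∘(201,20) = (201·13057603201+101·20·1299280080, 201·1299280080+20·13057603201) = (5249124005001,522307360100)

201 20
80801 8040
32481801 3232060
13057603201 1299280080
5249124005001 522307360100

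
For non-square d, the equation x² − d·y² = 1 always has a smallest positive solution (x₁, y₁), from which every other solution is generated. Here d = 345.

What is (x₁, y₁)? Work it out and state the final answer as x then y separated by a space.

√345 = [18; 1,1,2,1,6,1,2,1,1,36, …], period ℓ=10 (even) → k=9
k=0  a_k=18  p_k/q_k = 18/1
…
k=4  a_k=1  p_k/q_k = 130/7
…
k=7  a_k=2  p_k/q_k = 2879/155
k=8  a_k=1  p_k/q_k = 3882/209
k=9  a_k=1  p_k/q_k = 6761/364
fundamental: x₁=6761, y₁=364  (since 45711121 − 345·132496 = 1)

6761 364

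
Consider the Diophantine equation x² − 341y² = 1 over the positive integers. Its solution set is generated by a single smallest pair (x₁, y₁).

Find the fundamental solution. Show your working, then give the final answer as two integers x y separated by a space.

√341 = [18; 2,6,1,8,2,…,6,2,36, …], period ℓ=14 (even) → k=13
step 0: (18, 1)  from 18·(1,0) + (0,1)
step 1: (37, 2)  from 2·(18,1) + (1,0)
…
step 4: (2456, 133)  from 8·(277,15) + (240,13)
step 5: (5189, 281)  from 2·(2456,133) + (277,15)
…
step 7: (20479, 1109)  from 2·(7645,414) + (5189,281)
step 8: (28124, 1523)  from 1·(20479,1109) + (7645,414)
…
step 10: (641940, 34763)  from 8·(76727,4155) + (28124,1523)
…
step 12: (4953942, 268271)  from 6·(718667,38918) + (641940,34763)
step 13: (10626551, 575460)  from 2·(4953942,268271) + (718667,38918)
(x₁, y₁) = (10626551, 575460);  10626551² − 341·575460² = 1 ✓

10626551 575460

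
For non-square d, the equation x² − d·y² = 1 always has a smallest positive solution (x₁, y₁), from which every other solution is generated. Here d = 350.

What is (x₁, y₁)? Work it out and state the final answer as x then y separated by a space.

√350 = [18; 1,2,2,2,1,36, …], period ℓ=6 (even) → k=5
i=0: a=18 ⇒ p=18, q=1
i=1: a=1 ⇒ p=19, q=1
…
i=3: a=2 ⇒ p=131, q=7
i=4: a=2 ⇒ p=318, q=17
i=5: a=1 ⇒ p=449, q=24
(x₁, y₁) = (449, 24);  449² − 350·24² = 1 ✓

449 24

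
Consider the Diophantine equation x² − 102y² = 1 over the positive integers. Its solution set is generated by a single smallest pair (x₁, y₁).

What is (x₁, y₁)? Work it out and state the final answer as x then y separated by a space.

√102 → a₀=10, period (10,20); ℓ=2 even so k=1
k=0  a_k=10  p_k/q_k = 10/1
k=1  a_k=10  p_k/q_k = 101/10
(x₁, y₁) = (101, 10);  101² − 102·10² = 1 ✓

101 10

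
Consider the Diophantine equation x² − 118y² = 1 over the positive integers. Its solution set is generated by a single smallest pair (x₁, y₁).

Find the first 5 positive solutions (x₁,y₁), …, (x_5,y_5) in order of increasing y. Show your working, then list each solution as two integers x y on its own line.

√118 → a₀=10, period (1,6,3,2,10,2,3,6,1,20); ℓ=10 even so k=9
a_0=10:  p_0=10·1+0=10,  q_0=10·0+1=1
…
a_3=3:  p_3=3·76+11=239,  q_3=3·7+1=22
…
a_7=3:  p_7=3·12112+5779=42115,  q_7=3·1115+532=3877
a_8=6:  p_8=6·42115+12112=264802,  q_8=6·3877+1115=24377
a_9=1:  p_9=1·264802+42115=306917,  q_9=1·24377+3877=28254
(x₁, y₁) = (306917, 28254);  306917² − 118·28254² = 1 ✓
(306917+28254√118)^2 = 188396089777 + 17343265836√118
(306917+28254√118)^3 = 115643925371868101 + 10645886241146970√118
(306917+28254√118)^4 = 70986173286526887819457 + 6534806934930865917144√118
(306917+28254√118)^5 = 43573726693046301732396700037 + 4011286680085707263143023126√118

306917 28254
188396089777 17343265836
115643925371868101 10645886241146970
70986173286526887819457 6534806934930865917144
43573726693046301732396700037 4011286680085707263143023126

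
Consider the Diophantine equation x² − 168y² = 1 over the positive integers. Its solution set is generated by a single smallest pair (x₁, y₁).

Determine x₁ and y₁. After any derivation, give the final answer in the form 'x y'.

13 1

√168 = [12; 1,24, …], period ℓ=2 (even) → k=1
a_0=12:  p_0=12·1+0=12,  q_0=12·0+1=1
a_1=1:  p_1=1·12+1=13,  q_1=1·1+0=1
fundamental: x₁=13, y₁=1  (since 169 − 168·1 = 1)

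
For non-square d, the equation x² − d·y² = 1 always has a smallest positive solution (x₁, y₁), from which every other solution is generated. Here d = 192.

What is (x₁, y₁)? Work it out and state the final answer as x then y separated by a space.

97 7

√192 = [13; 1,5,1,26, …], period ℓ=4 (even) → k=3
i=0: a=13 ⇒ p=13, q=1
i=1: a=1 ⇒ p=14, q=1
i=2: a=5 ⇒ p=83, q=6
i=3: a=1 ⇒ p=97, q=7
(x₁, y₁) = (97, 7);  97² − 192·7² = 1 ✓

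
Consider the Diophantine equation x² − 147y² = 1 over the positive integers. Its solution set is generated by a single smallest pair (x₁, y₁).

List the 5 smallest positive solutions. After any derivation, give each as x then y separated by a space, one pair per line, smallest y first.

√147 = [12; 8,24, …], period ℓ=2 (even) → k=1
k=0  a_k=12  p_k/q_k = 12/1
k=1  a_k=8  p_k/q_k = 97/8
→ (97, 8).  Check: 97²=9409, 147·8²=9408, difference 1.
(97+8√147)^2 = 18817 + 1552√147
(97+8√147)^3 = 3650401 + 301080√147
(97+8√147)^4 = 708158977 + 58407968√147
(97+8√147)^5 = 137379191137 + 11330844712√147

97 8
18817 1552
3650401 301080
708158977 58407968
137379191137 11330844712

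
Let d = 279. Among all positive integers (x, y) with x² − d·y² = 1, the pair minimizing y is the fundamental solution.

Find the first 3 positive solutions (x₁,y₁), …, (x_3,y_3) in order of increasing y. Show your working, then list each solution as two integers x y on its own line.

1520 91
4620799 276640
14047227440 840985509

√279 → a₀=16, period (1,2,2,1,2,2,1,32); ℓ=8 even so k=7
i=0: a=16 ⇒ p=16, q=1
…
i=3: a=2 ⇒ p=117, q=7
…
i=5: a=2 ⇒ p=451, q=27
i=6: a=2 ⇒ p=1069, q=64
i=7: a=1 ⇒ p=1520, q=91
→ (1520, 91).  Check: 1520²=2310400, 279·91²=2310399, difference 1.
(x_2, y_2) = (1520·1520 + 279·91·91, 1520·91 + 91·1520) = (4620799, 276640)
(x_3, y_3) = (1520·4620799 + 279·91·276640, 1520·276640 + 91·4620799) = (14047227440, 840985509)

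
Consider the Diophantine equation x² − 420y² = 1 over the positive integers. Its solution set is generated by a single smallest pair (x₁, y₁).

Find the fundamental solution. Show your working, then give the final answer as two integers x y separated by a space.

[20; 2,40] for √420; ℓ=2 ⇒ convergent index 1
step 0: (20, 1)  from 20·(1,0) + (0,1)
step 1: (41, 2)  from 2·(20,1) + (1,0)
fundamental: x₁=41, y₁=2  (since 1681 − 420·4 = 1)

41 2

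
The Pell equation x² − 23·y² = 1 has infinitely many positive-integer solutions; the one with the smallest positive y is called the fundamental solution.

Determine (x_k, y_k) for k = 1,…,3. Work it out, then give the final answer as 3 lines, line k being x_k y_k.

√23 = [4; 1,3,1,8, …], period ℓ=4 (even) → k=3
step 0: (4, 1)  from 4·(1,0) + (0,1)
step 1: (5, 1)  from 1·(4,1) + (1,0)
step 2: (19, 4)  from 3·(5,1) + (4,1)
step 3: (24, 5)  from 1·(19,4) + (5,1)
→ (24, 5).  Check: 24²=576, 23·5²=575, difference 1.
n=2: (24,5)∘(24,5) = (24·24+23·5·5, 24·5+5·24) = (1151,240)
n=3: (1151,240)∘(24,5) = (24·1151+23·5·240, 24·240+5·1151) = (55224,11515)

24 5
1151 240
55224 11515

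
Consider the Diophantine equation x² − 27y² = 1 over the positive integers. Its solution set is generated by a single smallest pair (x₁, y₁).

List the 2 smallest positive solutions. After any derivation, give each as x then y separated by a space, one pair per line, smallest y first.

d=27: √d = [5; 5,10] (ℓ=2, even), read p_1/q_1
i=0: a=5 ⇒ p=5, q=1
i=1: a=5 ⇒ p=26, q=5
(x₁, y₁) = (26, 5);  26² − 27·5² = 1 ✓
(26+5√27)^2 = 1351 + 260√27

26 5
1351 260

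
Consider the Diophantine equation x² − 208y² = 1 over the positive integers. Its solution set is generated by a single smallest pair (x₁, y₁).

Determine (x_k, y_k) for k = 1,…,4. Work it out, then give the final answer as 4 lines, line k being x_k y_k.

√208 = [14; 2,2,1,2,2,28, …], period ℓ=6 (even) → k=5
a_0=14:  p_0=14·1+0=14,  q_0=14·0+1=1
a_1=2:  p_1=2·14+1=29,  q_1=2·1+0=2
…
a_3=1:  p_3=1·72+29=101,  q_3=1·5+2=7
a_4=2:  p_4=2·101+72=274,  q_4=2·7+5=19
a_5=2:  p_5=2·274+101=649,  q_5=2·19+7=45
fundamental: x₁=649, y₁=45  (since 421201 − 208·2025 = 1)
(x_2, y_2) = (649·649 + 208·45·45, 649·45 + 45·649) = (842401, 58410)
(x_3, y_3) = (649·842401 + 208·45·58410, 649·58410 + 45·842401) = (1093435849, 75816135)
(x_4, y_4) = (649·1093435849 + 208·45·75816135, 649·75816135 + 45·1093435849) = (1419278889601, 98409284820)

649 45
842401 58410
1093435849 75816135
1419278889601 98409284820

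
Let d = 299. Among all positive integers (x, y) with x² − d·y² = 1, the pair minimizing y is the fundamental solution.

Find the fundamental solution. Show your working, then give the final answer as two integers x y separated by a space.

d=299: √d = [17; 3,2,3,34] (ℓ=4, even), read p_3/q_3
a_0=17:  p_0=17·1+0=17,  q_0=17·0+1=1
…
a_2=2:  p_2=2·52+17=121,  q_2=2·3+1=7
a_3=3:  p_3=3·121+52=415,  q_3=3·7+3=24
fundamental: x₁=415, y₁=24  (since 172225 − 299·576 = 1)

415 24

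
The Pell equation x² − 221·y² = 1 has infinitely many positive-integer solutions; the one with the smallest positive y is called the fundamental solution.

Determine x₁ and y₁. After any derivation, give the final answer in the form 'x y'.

√221 = [14; 1,6,2,6,1,28, …], period ℓ=6 (even) → k=5
step 0: (14, 1)  from 14·(1,0) + (0,1)
step 1: (15, 1)  from 1·(14,1) + (1,0)
step 2: (104, 7)  from 6·(15,1) + (14,1)
step 3: (223, 15)  from 2·(104,7) + (15,1)
step 4: (1442, 97)  from 6·(223,15) + (104,7)
step 5: (1665, 112)  from 1·(1442,97) + (223,15)
fundamental: x₁=1665, y₁=112  (since 2772225 − 221·12544 = 1)

1665 112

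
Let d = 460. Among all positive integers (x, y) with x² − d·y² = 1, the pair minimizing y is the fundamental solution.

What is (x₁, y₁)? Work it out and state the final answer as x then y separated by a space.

2535751 118230

√460 = [21; 2,4,3,1,2,10,2,1,3,4,2,42, …], period ℓ=12 (even) → k=11
a_0=21:  p_0=21·1+0=21,  q_0=21·0+1=1
a_1=2:  p_1=2·21+1=43,  q_1=2·1+0=2
a_2=4:  p_2=4·43+21=193,  q_2=4·2+1=9
a_3=3:  p_3=3·193+43=622,  q_3=3·9+2=29
a_4=1:  p_4=1·622+193=815,  q_4=1·29+9=38
…
a_6=10:  p_6=10·2252+815=23335,  q_6=10·105+38=1088
a_7=2:  p_7=2·23335+2252=48922,  q_7=2·1088+105=2281
a_8=1:  p_8=1·48922+23335=72257,  q_8=1·2281+1088=3369
…
a_10=4:  p_10=4·265693+72257=1135029,  q_10=4·12388+3369=52921
a_11=2:  p_11=2·1135029+265693=2535751,  q_11=2·52921+12388=118230
fundamental: x₁=2535751, y₁=118230  (since 6430033134001 − 460·13978332900 = 1)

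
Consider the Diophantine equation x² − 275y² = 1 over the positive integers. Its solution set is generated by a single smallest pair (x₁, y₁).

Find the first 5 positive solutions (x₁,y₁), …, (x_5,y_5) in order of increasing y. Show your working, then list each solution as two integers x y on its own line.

199 12
79201 4776
31521799 1900836
12545596801 756527952
4993116004999 301096224060

d=275: √d = [16; 1,1,2,1,1,32] (ℓ=6, even), read p_5/q_5
i=0: a=16 ⇒ p=16, q=1
…
i=3: a=2 ⇒ p=83, q=5
i=4: a=1 ⇒ p=116, q=7
i=5: a=1 ⇒ p=199, q=12
(x₁, y₁) = (199, 12);  199² − 275·12² = 1 ✓
n=2: (199,12)∘(199,12) = (199·199+275·12·12, 199·12+12·199) = (79201,4776)
n=3: (79201,4776)∘(199,12) = (199·79201+275·12·4776, 199·4776+12·79201) = (31521799,1900836)
n=4: (31521799,1900836)∘(199,12) = (199·31521799+275·12·1900836, 199·1900836+12·31521799) = (12545596801,756527952)
n=5: (12545596801,756527952)∘(199,12) = (199·12545596801+275·12·756527952, 199·756527952+12·12545596801) = (4993116004999,301096224060)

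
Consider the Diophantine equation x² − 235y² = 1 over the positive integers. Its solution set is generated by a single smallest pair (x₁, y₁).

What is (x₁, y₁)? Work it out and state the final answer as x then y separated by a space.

46 3

√235 → a₀=15, period (3,30); ℓ=2 even so k=1
a_0=15:  p_0=15·1+0=15,  q_0=15·0+1=1
a_1=3:  p_1=3·15+1=46,  q_1=3·1+0=3
fundamental: x₁=46, y₁=3  (since 2116 − 235·9 = 1)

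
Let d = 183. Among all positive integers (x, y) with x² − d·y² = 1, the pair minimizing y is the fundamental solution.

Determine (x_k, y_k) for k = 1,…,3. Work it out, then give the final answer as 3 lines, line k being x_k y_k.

[13; 1,1,8,1,1,26] for √183; ℓ=6 ⇒ convergent index 5
i=0: a=13 ⇒ p=13, q=1
i=1: a=1 ⇒ p=14, q=1
i=2: a=1 ⇒ p=27, q=2
i=3: a=8 ⇒ p=230, q=17
i=4: a=1 ⇒ p=257, q=19
i=5: a=1 ⇒ p=487, q=36
fundamental: x₁=487, y₁=36  (since 237169 − 183·1296 = 1)
(487+36√183)^2 = 474337 + 35064√183
(487+36√183)^3 = 462003751 + 34152300√183

487 36
474337 35064
462003751 34152300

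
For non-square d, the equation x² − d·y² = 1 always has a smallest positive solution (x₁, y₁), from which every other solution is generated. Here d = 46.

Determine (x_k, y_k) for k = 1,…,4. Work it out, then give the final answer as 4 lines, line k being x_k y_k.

√46 → a₀=6, period (1,3,1,1,2,6,2,1,1,3,1,12); ℓ=12 even so k=11
k=0  a_k=6  p_k/q_k = 6/1
k=1  a_k=1  p_k/q_k = 7/1
…
k=4  a_k=1  p_k/q_k = 61/9
k=5  a_k=2  p_k/q_k = 156/23
k=6  a_k=6  p_k/q_k = 997/147
k=7  a_k=2  p_k/q_k = 2150/317
…
k=9  a_k=1  p_k/q_k = 5297/781
k=10  a_k=3  p_k/q_k = 19038/2807
k=11  a_k=1  p_k/q_k = 24335/3588
fundamental: x₁=24335, y₁=3588  (since 592192225 − 46·12873744 = 1)
k=2:  x_2 = 24335·24335+46·3588·3588 = 1184384449,  y_2 = 24335·3588+3588·24335 = 174627960
k=3:  x_3 = 24335·1184384449+46·3588·174627960 = 57643991108495,  y_3 = 24335·174627960+3588·1184384449 = 8499142809612
k=4:  x_4 = 24335·57643991108495+46·3588·8499142809612 = 2805533046066067201,  y_4 = 24335·8499142809612+3588·57643991108495 = 413653280369188080

24335 3588
1184384449 174627960
57643991108495 8499142809612
2805533046066067201 413653280369188080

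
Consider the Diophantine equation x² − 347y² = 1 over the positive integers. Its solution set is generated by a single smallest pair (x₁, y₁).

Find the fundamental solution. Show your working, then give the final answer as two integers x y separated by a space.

√347 = [18; 1,1,1,2,4,…,1,1,36, …], period ℓ=14 (even) → k=13
a_0=18:  p_0=18·1+0=18,  q_0=18·0+1=1
a_1=1:  p_1=1·18+1=19,  q_1=1·1+0=1
a_2=1:  p_2=1·19+18=37,  q_2=1·1+1=2
a_3=1:  p_3=1·37+19=56,  q_3=1·2+1=3
a_4=2:  p_4=2·56+37=149,  q_4=2·3+2=8
a_5=4:  p_5=4·149+56=652,  q_5=4·8+3=35
a_6=1:  p_6=1·652+149=801,  q_6=1·35+8=43
a_7=17:  p_7=17·801+652=14269,  q_7=17·43+35=766
a_8=1:  p_8=1·14269+801=15070,  q_8=1·766+43=809
a_9=4:  p_9=4·15070+14269=74549,  q_9=4·809+766=4002
a_10=2:  p_10=2·74549+15070=164168,  q_10=2·4002+809=8813
a_11=1:  p_11=1·164168+74549=238717,  q_11=1·8813+4002=12815
a_12=1:  p_12=1·238717+164168=402885,  q_12=1·12815+8813=21628
a_13=1:  p_13=1·402885+238717=641602,  q_13=1·21628+12815=34443
fundamental: x₁=641602, y₁=34443  (since 411653126404 − 347·1186320249 = 1)

641602 34443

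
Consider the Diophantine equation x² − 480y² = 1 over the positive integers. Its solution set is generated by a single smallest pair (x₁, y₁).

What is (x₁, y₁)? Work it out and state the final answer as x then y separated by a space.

√480 = [21; 1,9,1,42, …], period ℓ=4 (even) → k=3
k=0  a_k=21  p_k/q_k = 21/1
k=1  a_k=1  p_k/q_k = 22/1
k=2  a_k=9  p_k/q_k = 219/10
k=3  a_k=1  p_k/q_k = 241/11
fundamental: x₁=241, y₁=11  (since 58081 − 480·121 = 1)

241 11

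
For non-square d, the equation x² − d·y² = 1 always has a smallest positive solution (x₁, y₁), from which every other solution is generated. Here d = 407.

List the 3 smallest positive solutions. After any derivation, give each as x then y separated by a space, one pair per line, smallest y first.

√407 = [20; 5,1,2,1,5,40, …], period ℓ=6 (even) → k=5
step 0: (20, 1)  from 20·(1,0) + (0,1)
step 1: (101, 5)  from 5·(20,1) + (1,0)
…
step 3: (343, 17)  from 2·(121,6) + (101,5)
step 4: (464, 23)  from 1·(343,17) + (121,6)
step 5: (2663, 132)  from 5·(464,23) + (343,17)
fundamental: x₁=2663, y₁=132  (since 7091569 − 407·17424 = 1)
(x_2, y_2) = (2663·2663 + 407·132·132, 2663·132 + 132·2663) = (14183137, 703032)
(x_3, y_3) = (2663·14183137 + 407·132·703032, 2663·703032 + 132·14183137) = (75539384999, 3744348300)

2663 132
14183137 703032
75539384999 3744348300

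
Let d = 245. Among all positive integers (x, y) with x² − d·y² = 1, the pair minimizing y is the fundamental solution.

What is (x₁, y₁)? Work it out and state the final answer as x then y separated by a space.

51841 3312

[15; 1,1,1,7,6,7,1,1,1,30] for √245; ℓ=10 ⇒ convergent index 9
step 0: (15, 1)  from 15·(1,0) + (0,1)
step 1: (16, 1)  from 1·(15,1) + (1,0)
…
step 4: (360, 23)  from 7·(47,3) + (31,2)
step 5: (2207, 141)  from 6·(360,23) + (47,3)
step 6: (15809, 1010)  from 7·(2207,141) + (360,23)
step 7: (18016, 1151)  from 1·(15809,1010) + (2207,141)
step 8: (33825, 2161)  from 1·(18016,1151) + (15809,1010)
step 9: (51841, 3312)  from 1·(33825,2161) + (18016,1151)
fundamental: x₁=51841, y₁=3312  (since 2687489281 − 245·10969344 = 1)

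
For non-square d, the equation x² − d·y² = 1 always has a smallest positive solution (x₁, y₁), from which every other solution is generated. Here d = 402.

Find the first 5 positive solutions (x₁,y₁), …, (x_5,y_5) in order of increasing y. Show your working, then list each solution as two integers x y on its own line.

401 20
321601 16040
257923601 12864060
206854406401 10316960080
165896976010001 8274189120100

√402 → a₀=20, period (20,40); ℓ=2 even so k=1
a_0=20:  p_0=20·1+0=20,  q_0=20·0+1=1
a_1=20:  p_1=20·20+1=401,  q_1=20·1+0=20
→ (401, 20).  Check: 401²=160801, 402·20²=160800, difference 1.
(x_2, y_2) = (401·401 + 402·20·20, 401·20 + 20·401) = (321601, 16040)
(x_3, y_3) = (401·321601 + 402·20·16040, 401·16040 + 20·321601) = (257923601, 12864060)
(x_4, y_4) = (401·257923601 + 402·20·12864060, 401·12864060 + 20·257923601) = (206854406401, 10316960080)
(x_5, y_5) = (401·206854406401 + 402·20·10316960080, 401·10316960080 + 20·206854406401) = (165896976010001, 8274189120100)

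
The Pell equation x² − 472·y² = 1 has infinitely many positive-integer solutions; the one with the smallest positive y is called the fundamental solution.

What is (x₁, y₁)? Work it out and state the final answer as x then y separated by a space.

306917 14127

√472 = [21; 1,2,1,1,1,…,2,1,42, …], period ℓ=14 (even) → k=13
k=0  a_k=21  p_k/q_k = 21/1
k=1  a_k=1  p_k/q_k = 22/1
k=2  a_k=2  p_k/q_k = 65/3
…
k=5  a_k=1  p_k/q_k = 239/11
k=6  a_k=4  p_k/q_k = 1108/51
k=7  a_k=5  p_k/q_k = 5779/266
k=8  a_k=4  p_k/q_k = 24224/1115
k=9  a_k=1  p_k/q_k = 30003/1381
k=10  a_k=1  p_k/q_k = 54227/2496
…
k=12  a_k=2  p_k/q_k = 222687/10250
k=13  a_k=1  p_k/q_k = 306917/14127
→ (306917, 14127).  Check: 306917²=94198044889, 472·14127²=94198044888, difference 1.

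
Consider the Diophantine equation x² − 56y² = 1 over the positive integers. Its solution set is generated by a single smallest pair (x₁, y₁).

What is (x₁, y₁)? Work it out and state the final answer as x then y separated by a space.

[7; 2,14] for √56; ℓ=2 ⇒ convergent index 1
a_0=7:  p_0=7·1+0=7,  q_0=7·0+1=1
a_1=2:  p_1=2·7+1=15,  q_1=2·1+0=2
fundamental: x₁=15, y₁=2  (since 225 − 56·4 = 1)

15 2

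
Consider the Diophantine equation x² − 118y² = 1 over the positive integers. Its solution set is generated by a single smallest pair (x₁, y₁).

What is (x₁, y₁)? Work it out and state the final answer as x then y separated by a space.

√118 → a₀=10, period (1,6,3,2,10,2,3,6,1,20); ℓ=10 even so k=9
k=0  a_k=10  p_k/q_k = 10/1
…
k=2  a_k=6  p_k/q_k = 76/7
k=3  a_k=3  p_k/q_k = 239/22
…
k=5  a_k=10  p_k/q_k = 5779/532
…
k=7  a_k=3  p_k/q_k = 42115/3877
k=8  a_k=6  p_k/q_k = 264802/24377
k=9  a_k=1  p_k/q_k = 306917/28254
→ (306917, 28254).  Check: 306917²=94198044889, 118·28254²=94198044888, difference 1.

306917 28254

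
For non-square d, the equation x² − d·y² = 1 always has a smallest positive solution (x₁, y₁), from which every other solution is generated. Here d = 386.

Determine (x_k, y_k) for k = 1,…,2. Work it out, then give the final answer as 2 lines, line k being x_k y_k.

√386 = [19; 1,1,1,4,1,18,1,4,1,1,1,38, …], period ℓ=12 (even) → k=11
k=0  a_k=19  p_k/q_k = 19/1
k=1  a_k=1  p_k/q_k = 20/1
…
k=4  a_k=4  p_k/q_k = 275/14
…
k=6  a_k=18  p_k/q_k = 6287/320
k=7  a_k=1  p_k/q_k = 6621/337
…
k=10  a_k=1  p_k/q_k = 72163/3673
k=11  a_k=1  p_k/q_k = 111555/5678
fundamental: x₁=111555, y₁=5678  (since 12444518025 − 386·32239684 = 1)
(111555+5678√386)^2 = 24889036049 + 1266818580√386

111555 5678
24889036049 1266818580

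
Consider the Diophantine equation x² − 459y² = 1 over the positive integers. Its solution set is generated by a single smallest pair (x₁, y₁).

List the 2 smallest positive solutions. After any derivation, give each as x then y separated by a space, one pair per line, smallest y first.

[21; 2,2,1,4,21,4,1,2,2,42] for √459; ℓ=10 ⇒ convergent index 9
i=0: a=21 ⇒ p=21, q=1
i=1: a=2 ⇒ p=43, q=2
…
i=5: a=21 ⇒ p=14997, q=700
…
i=8: a=2 ⇒ p=212079, q=9899
i=9: a=2 ⇒ p=499850, q=23331
→ (499850, 23331).  Check: 499850²=249850022500, 459·23331²=249850022499, difference 1.
(499850+23331√459)^2 = 499700044999 + 23324000700√459

499850 23331
499700044999 23324000700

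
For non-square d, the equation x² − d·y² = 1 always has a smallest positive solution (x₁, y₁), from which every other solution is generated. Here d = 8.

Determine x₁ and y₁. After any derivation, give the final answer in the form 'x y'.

3 1

d=8: √d = [2; 1,4] (ℓ=2, even), read p_1/q_1
a_0=2:  p_0=2·1+0=2,  q_0=2·0+1=1
a_1=1:  p_1=1·2+1=3,  q_1=1·1+0=1
→ (3, 1).  Check: 3²=9, 8·1²=8, difference 1.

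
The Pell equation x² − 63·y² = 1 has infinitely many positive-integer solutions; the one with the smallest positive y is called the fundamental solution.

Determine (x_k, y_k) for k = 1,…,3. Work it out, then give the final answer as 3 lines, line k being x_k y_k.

√63 = [7; 1,14, …], period ℓ=2 (even) → k=1
step 0: (7, 1)  from 7·(1,0) + (0,1)
step 1: (8, 1)  from 1·(7,1) + (1,0)
fundamental: x₁=8, y₁=1  (since 64 − 63·1 = 1)
n=2: (8,1)∘(8,1) = (8·8+63·1·1, 8·1+1·8) = (127,16)
n=3: (127,16)∘(8,1) = (8·127+63·1·16, 8·16+1·127) = (2024,255)

8 1
127 16
2024 255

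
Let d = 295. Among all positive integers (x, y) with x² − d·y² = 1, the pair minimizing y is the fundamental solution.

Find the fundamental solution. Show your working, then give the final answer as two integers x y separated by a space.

2024999 117900

d=295: √d = [17; 5,1,2,3,2,6,2,3,2,1,5,34] (ℓ=12, even), read p_11/q_11
k=0  a_k=17  p_k/q_k = 17/1
k=1  a_k=5  p_k/q_k = 86/5
k=2  a_k=1  p_k/q_k = 103/6
k=3  a_k=2  p_k/q_k = 292/17
k=4  a_k=3  p_k/q_k = 979/57
k=5  a_k=2  p_k/q_k = 2250/131
k=6  a_k=6  p_k/q_k = 14479/843
k=7  a_k=2  p_k/q_k = 31208/1817
k=8  a_k=3  p_k/q_k = 108103/6294
k=9  a_k=2  p_k/q_k = 247414/14405
k=10  a_k=1  p_k/q_k = 355517/20699
k=11  a_k=5  p_k/q_k = 2024999/117900
→ (2024999, 117900).  Check: 2024999²=4100620950001, 295·117900²=4100620950000, difference 1.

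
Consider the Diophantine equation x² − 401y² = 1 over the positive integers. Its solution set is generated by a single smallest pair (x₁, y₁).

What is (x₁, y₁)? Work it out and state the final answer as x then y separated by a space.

d=401: √d = [20; 40] (ℓ=1, odd), read p_1/q_1
a_0=20:  p_0=20·1+0=20,  q_0=20·0+1=1
a_1=40:  p_1=40·20+1=801,  q_1=40·1+0=40
(x₁, y₁) = (801, 40);  801² − 401·40² = 1 ✓

801 40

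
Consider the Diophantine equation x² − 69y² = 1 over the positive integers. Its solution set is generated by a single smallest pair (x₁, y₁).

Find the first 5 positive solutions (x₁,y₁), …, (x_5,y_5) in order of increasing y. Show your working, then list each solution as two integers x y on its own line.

√69 → a₀=8, period (3,3,1,4,1,3,3,16); ℓ=8 even so k=7
step 0: (8, 1)  from 8·(1,0) + (0,1)
…
step 3: (108, 13)  from 1·(83,10) + (25,3)
…
step 5: (623, 75)  from 1·(515,62) + (108,13)
step 6: (2384, 287)  from 3·(623,75) + (515,62)
step 7: (7775, 936)  from 3·(2384,287) + (623,75)
(x₁, y₁) = (7775, 936);  7775² − 69·936² = 1 ✓
n=2: (7775,936)∘(7775,936) = (7775·7775+69·936·936, 7775·936+936·7775) = (120901249,14554800)
n=3: (120901249,14554800)∘(7775,936) = (7775·120901249+69·936·14554800, 7775·14554800+936·120901249) = (1880014414175,226327139064)
n=4: (1880014414175,226327139064)∘(7775,936) = (7775·1880014414175+69·936·226327139064, 7775·226327139064+936·1880014414175) = (29234224019520001,3519386997890400)
n=5: (29234224019520001,3519386997890400)∘(7775,936) = (7775·29234224019520001+69·936·3519386997890400, 7775·3519386997890400+936·29234224019520001) = (454592181623521601375,54726467590868580936)

7775 936
120901249 14554800
1880014414175 226327139064
29234224019520001 3519386997890400
454592181623521601375 54726467590868580936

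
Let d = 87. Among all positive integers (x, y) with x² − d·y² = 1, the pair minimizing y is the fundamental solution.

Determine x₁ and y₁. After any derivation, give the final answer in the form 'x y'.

√87 = [9; 3,18, …], period ℓ=2 (even) → k=1
i=0: a=9 ⇒ p=9, q=1
i=1: a=3 ⇒ p=28, q=3
(x₁, y₁) = (28, 3);  28² − 87·3² = 1 ✓

28 3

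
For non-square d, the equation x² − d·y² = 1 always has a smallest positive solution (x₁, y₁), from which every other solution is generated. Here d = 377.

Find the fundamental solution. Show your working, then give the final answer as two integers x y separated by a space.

233 12

√377 = [19; 2,2,2,38, …], period ℓ=4 (even) → k=3
i=0: a=19 ⇒ p=19, q=1
i=1: a=2 ⇒ p=39, q=2
i=2: a=2 ⇒ p=97, q=5
i=3: a=2 ⇒ p=233, q=12
→ (233, 12).  Check: 233²=54289, 377·12²=54288, difference 1.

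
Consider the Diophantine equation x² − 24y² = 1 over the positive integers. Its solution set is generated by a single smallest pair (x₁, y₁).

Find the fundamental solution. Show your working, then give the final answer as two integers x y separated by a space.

d=24: √d = [4; 1,8] (ℓ=2, even), read p_1/q_1
step 0: (4, 1)  from 4·(1,0) + (0,1)
step 1: (5, 1)  from 1·(4,1) + (1,0)
fundamental: x₁=5, y₁=1  (since 25 − 24·1 = 1)

5 1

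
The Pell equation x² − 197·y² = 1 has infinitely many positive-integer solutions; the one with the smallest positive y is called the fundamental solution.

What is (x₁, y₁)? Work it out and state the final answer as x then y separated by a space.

393 28

d=197: √d = [14; 28] (ℓ=1, odd), read p_1/q_1
k=0  a_k=14  p_k/q_k = 14/1
k=1  a_k=28  p_k/q_k = 393/28
fundamental: x₁=393, y₁=28  (since 154449 − 197·784 = 1)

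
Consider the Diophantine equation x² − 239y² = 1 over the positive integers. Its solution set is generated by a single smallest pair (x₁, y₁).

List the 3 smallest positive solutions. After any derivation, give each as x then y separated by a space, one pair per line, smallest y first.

d=239: √d = [15; 2,5,1,2,4,15,4,2,1,5,2,30] (ℓ=12, even), read p_11/q_11
i=0: a=15 ⇒ p=15, q=1
…
i=3: a=1 ⇒ p=201, q=13
i=4: a=2 ⇒ p=572, q=37
…
i=6: a=15 ⇒ p=37907, q=2452
i=7: a=4 ⇒ p=154117, q=9969
i=8: a=2 ⇒ p=346141, q=22390
i=9: a=1 ⇒ p=500258, q=32359
i=10: a=5 ⇒ p=2847431, q=184185
i=11: a=2 ⇒ p=6195120, q=400729
(x₁, y₁) = (6195120, 400729);  6195120² − 239·400729² = 1 ✓
k=2:  x_2 = 6195120·6195120+239·400729·400729 = 76759023628799,  y_2 = 6195120·400729+400729·6195120 = 4965128484960
k=3:  x_3 = 6195120·76759023628799+239·400729·4965128484960 = 951062724926484326640,  y_3 = 6195120·4965128484960+400729·76759023628799 = 61519133559490389671

6195120 400729
76759023628799 4965128484960
951062724926484326640 61519133559490389671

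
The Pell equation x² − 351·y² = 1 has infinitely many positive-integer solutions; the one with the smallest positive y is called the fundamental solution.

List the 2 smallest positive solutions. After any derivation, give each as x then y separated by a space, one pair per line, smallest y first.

62425 3332
7793761249 416000200

d=351: √d = [18; 1,2,1,3,2,2,2,3,1,2,1,36] (ℓ=12, even), read p_11/q_11
i=0: a=18 ⇒ p=18, q=1
i=1: a=1 ⇒ p=19, q=1
i=2: a=2 ⇒ p=56, q=3
…
i=4: a=3 ⇒ p=281, q=15
i=5: a=2 ⇒ p=637, q=34
i=6: a=2 ⇒ p=1555, q=83
i=7: a=2 ⇒ p=3747, q=200
i=8: a=3 ⇒ p=12796, q=683
i=9: a=1 ⇒ p=16543, q=883
i=10: a=2 ⇒ p=45882, q=2449
i=11: a=1 ⇒ p=62425, q=3332
fundamental: x₁=62425, y₁=3332  (since 3896880625 − 351·11102224 = 1)
(x_2, y_2) = (62425·62425 + 351·3332·3332, 62425·3332 + 3332·62425) = (7793761249, 416000200)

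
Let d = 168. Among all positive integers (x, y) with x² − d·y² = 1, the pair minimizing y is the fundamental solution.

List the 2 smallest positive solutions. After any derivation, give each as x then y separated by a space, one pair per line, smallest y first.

13 1
337 26

d=168: √d = [12; 1,24] (ℓ=2, even), read p_1/q_1
a_0=12:  p_0=12·1+0=12,  q_0=12·0+1=1
a_1=1:  p_1=1·12+1=13,  q_1=1·1+0=1
fundamental: x₁=13, y₁=1  (since 169 − 168·1 = 1)
(x_2, y_2) = (13·13 + 168·1·1, 13·1 + 1·13) = (337, 26)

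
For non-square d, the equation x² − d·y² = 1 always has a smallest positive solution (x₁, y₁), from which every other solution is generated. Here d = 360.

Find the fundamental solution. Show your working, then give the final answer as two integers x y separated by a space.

19 1

[18; 1,36] for √360; ℓ=2 ⇒ convergent index 1
i=0: a=18 ⇒ p=18, q=1
i=1: a=1 ⇒ p=19, q=1
(x₁, y₁) = (19, 1);  19² − 360·1² = 1 ✓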